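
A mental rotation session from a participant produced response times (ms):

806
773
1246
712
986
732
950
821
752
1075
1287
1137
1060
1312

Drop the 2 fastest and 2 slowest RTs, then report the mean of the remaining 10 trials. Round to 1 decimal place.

Sorted: 712, 732, 752, 773, 806, 821, 950, 986, 1060, 1075, 1137, 1246, 1287, 1312
Drop lowest 2 (712, 732) and highest 2 (1287, 1312)
Remaining (n=10): Σ = 9606, mean = 9606/10 = 960.600

960.6 ms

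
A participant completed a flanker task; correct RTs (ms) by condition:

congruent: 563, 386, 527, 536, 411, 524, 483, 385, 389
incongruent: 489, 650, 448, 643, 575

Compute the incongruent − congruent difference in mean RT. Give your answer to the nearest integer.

94 ms

M(congruent) = 4204/9 = 467.111
M(incongruent) = 2805/5 = 561.000
Difference = 561.000 − 467.111 = 93.889 ms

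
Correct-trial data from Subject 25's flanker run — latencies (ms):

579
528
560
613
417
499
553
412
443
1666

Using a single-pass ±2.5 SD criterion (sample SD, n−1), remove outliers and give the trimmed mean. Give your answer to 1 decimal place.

n = 10, ΣRT = 6270, M = 627.000
Σ(x−M)² = 1242352.00; s = √(1242352.00/9) = 371.536
Cutoffs: 627.000 ± 2.5·371.536 → [-301.8, 1555.8]
Outside: 1666 → excluded.
Retained (n=9): Σ = 4604, mean = 4604/9 = 511.556

511.6 ms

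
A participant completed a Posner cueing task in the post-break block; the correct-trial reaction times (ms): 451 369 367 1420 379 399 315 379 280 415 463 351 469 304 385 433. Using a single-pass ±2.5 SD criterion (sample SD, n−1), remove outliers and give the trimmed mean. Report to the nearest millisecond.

n = 16, ΣRT = 7179, M = 448.688
Σ(x−M)² = 1051517.44; s = √(1051517.44/15) = 264.766
Cutoffs: 448.688 ± 2.5·264.766 → [-213.2, 1110.6]
Outside: 1420 → excluded.
Retained (n=15): Σ = 5759, mean = 5759/15 = 383.933

384 ms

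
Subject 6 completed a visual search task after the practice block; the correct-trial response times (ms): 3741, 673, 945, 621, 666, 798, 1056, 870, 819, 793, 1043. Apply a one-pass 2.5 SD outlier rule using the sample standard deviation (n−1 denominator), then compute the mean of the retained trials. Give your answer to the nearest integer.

n = 11, ΣRT = 12025, M = 1093.182
Σ(x−M)² = 7921019.64; s = √(7921019.64/10) = 890.001
Cutoffs: 1093.182 ± 2.5·890.001 → [-1131.8, 3318.2]
Outside: 3741 → excluded.
Retained (n=10): Σ = 8284, mean = 8284/10 = 828.400

828 ms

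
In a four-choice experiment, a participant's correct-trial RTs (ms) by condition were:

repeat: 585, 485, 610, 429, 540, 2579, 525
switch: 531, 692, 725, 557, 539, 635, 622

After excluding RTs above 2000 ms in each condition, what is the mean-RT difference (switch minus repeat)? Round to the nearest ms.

85 ms

repeat: exclude 2579
M(repeat) = 3174/6 = 529.000
M(switch) = 4301/7 = 614.429
Difference = 614.429 − 529.000 = 85.429 ms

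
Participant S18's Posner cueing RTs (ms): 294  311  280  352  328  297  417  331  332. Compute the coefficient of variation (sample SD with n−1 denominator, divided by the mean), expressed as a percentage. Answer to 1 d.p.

12.4%

n = 9, Σ = 2942, M = 326.8889
Σ(x−M)² = 13220.889; s = √(13220.889/8) = 40.6523
CV = 40.6523 / 326.8889 = 0.12436 = 12.436%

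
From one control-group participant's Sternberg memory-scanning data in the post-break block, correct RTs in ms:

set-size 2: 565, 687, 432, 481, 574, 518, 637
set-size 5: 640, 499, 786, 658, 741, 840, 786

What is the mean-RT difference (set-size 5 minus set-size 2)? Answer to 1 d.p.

M(set-size 2) = 3894/7 = 556.286
M(set-size 5) = 4950/7 = 707.143
Difference = 707.143 − 556.286 = 150.857 ms

150.9 ms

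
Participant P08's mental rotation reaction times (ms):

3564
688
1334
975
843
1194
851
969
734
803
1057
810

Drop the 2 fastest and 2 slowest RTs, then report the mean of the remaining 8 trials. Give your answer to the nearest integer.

Sorted: 688, 734, 803, 810, 843, 851, 969, 975, 1057, 1194, 1334, 3564
Drop lowest 2 (688, 734) and highest 2 (1334, 3564)
Remaining (n=8): Σ = 7502, mean = 7502/8 = 937.750

938 ms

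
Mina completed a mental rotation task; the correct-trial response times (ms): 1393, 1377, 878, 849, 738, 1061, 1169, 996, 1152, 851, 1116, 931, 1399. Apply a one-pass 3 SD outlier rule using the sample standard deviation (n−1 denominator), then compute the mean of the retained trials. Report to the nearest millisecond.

n = 13, ΣRT = 13910, M = 1070.000
Σ(x−M)² = 594228.00; s = √(594228.00/12) = 222.529
Cutoffs: 1070.000 ± 3·222.529 → [402.4, 1737.6]
No RTs fall outside the cutoffs; all 13 retained. Mean = 13910/13 = 1070.000

1070 ms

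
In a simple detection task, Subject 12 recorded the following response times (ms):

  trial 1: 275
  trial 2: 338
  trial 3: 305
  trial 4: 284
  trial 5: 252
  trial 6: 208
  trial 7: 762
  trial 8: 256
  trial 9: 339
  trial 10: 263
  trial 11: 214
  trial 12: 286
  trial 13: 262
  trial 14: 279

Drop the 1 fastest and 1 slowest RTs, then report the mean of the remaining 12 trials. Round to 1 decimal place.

Sorted: 208, 214, 252, 256, 262, 263, 275, 279, 284, 286, 305, 338, 339, 762
Drop lowest 1 (208) and highest 1 (762)
Remaining (n=12): Σ = 3353, mean = 3353/12 = 279.417

279.4 ms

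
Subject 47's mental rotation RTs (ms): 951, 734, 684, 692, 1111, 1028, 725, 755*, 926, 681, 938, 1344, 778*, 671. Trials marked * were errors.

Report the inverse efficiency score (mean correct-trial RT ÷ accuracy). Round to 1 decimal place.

Correct trials (n=12): 951, 734, 684, 692, 1111, 1028, 725, 926, 681, 938, 1344, 671
Mean correct RT = 10485/12 = 873.7500 ms
Proportion correct = 12/14
IES = 873.7500 / (12/14) = 1019.375 ms

1019.4 ms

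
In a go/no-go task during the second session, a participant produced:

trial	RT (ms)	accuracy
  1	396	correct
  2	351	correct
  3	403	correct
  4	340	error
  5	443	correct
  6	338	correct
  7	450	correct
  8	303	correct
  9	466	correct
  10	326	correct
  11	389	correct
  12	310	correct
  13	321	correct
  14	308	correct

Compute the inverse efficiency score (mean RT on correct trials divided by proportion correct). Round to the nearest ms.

398 ms

Correct trials (n=13): 396, 351, 403, 443, 338, 450, 303, 466, 326, 389, 310, 321, 308
Mean correct RT = 4804/13 = 369.5385 ms
Proportion correct = 13/14
IES = 369.5385 / (13/14) = 397.964 ms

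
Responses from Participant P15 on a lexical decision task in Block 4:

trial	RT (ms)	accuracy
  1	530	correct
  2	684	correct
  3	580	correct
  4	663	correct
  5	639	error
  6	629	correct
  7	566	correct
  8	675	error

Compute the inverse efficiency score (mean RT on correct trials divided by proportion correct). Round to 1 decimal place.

Correct trials (n=6): 530, 684, 580, 663, 629, 566
Mean correct RT = 3652/6 = 608.6667 ms
Proportion correct = 6/8
IES = 608.6667 / (6/8) = 811.556 ms

811.6 ms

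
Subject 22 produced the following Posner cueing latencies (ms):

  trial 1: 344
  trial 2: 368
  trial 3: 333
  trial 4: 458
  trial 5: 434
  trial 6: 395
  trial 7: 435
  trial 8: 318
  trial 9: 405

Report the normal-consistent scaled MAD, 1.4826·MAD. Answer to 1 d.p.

59.3 ms

Sorted: 318, 333, 344, 368, 395, 405, 434, 435, 458 → median = 395
|x − 395| sorted: 0, 10, 27, 39, 40, 51, 62, 63, 77 → MAD = 40
Robust SD ≈ 1.4826 × 40 = 59.304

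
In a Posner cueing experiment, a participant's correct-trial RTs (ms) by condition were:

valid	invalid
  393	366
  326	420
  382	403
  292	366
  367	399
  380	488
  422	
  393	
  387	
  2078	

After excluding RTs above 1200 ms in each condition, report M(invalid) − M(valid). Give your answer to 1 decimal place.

35.7 ms

valid: exclude 2078
M(valid) = 3342/9 = 371.333
M(invalid) = 2442/6 = 407.000
Difference = 407.000 − 371.333 = 35.667 ms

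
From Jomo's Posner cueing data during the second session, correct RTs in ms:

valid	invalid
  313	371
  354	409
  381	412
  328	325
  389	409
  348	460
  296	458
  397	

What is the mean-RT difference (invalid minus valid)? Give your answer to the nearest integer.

56 ms

M(valid) = 2806/8 = 350.750
M(invalid) = 2844/7 = 406.286
Difference = 406.286 − 350.750 = 55.536 ms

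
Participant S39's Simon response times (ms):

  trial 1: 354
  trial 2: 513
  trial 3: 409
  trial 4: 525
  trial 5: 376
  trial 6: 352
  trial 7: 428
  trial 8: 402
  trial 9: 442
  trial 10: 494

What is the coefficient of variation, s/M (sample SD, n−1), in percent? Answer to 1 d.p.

14.8%

n = 10, Σ = 4295, M = 429.5000
Σ(x−M)² = 36156.500; s = √(36156.500/9) = 63.3829
CV = 63.3829 / 429.5000 = 0.14757 = 14.757%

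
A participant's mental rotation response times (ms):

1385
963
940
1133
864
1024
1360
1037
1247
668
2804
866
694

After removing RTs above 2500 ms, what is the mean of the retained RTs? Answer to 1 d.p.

1015.1 ms

Excluded: 2804
Retained (n=12): Σ = 12181
Mean = 12181/12 = 1015.0833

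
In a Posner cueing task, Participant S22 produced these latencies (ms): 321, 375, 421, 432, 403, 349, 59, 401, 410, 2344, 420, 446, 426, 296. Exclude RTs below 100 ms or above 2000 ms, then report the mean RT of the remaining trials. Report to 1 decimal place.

Excluded: 59, 2344
Retained (n=12): Σ = 4700
Mean = 4700/12 = 391.6667

391.7 ms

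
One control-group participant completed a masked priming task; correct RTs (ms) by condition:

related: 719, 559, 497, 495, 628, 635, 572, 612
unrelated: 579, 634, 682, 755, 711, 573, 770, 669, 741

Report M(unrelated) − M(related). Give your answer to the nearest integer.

90 ms

M(related) = 4717/8 = 589.625
M(unrelated) = 6114/9 = 679.333
Difference = 679.333 − 589.625 = 89.708 ms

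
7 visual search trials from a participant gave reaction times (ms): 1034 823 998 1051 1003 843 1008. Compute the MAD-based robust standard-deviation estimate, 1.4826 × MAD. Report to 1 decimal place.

Sorted: 823, 843, 998, 1003, 1008, 1034, 1051 → median = 1003
|x − 1003| sorted: 0, 5, 5, 31, 48, 160, 180 → MAD = 31
Robust SD ≈ 1.4826 × 31 = 45.961

46.0 ms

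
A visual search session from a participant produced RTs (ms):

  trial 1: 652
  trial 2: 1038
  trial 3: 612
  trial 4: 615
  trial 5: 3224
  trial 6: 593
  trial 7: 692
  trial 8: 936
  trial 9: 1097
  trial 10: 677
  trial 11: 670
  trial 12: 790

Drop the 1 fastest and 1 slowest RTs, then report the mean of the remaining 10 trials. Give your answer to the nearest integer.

778 ms

Sorted: 593, 612, 615, 652, 670, 677, 692, 790, 936, 1038, 1097, 3224
Drop lowest 1 (593) and highest 1 (3224)
Remaining (n=10): Σ = 7779, mean = 7779/10 = 777.900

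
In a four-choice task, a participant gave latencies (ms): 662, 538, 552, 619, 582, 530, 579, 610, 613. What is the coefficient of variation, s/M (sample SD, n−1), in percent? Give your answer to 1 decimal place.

7.3%

n = 9, Σ = 5285, M = 587.2222
Σ(x−M)² = 14817.556; s = √(14817.556/8) = 43.0371
CV = 43.0371 / 587.2222 = 0.07329 = 7.329%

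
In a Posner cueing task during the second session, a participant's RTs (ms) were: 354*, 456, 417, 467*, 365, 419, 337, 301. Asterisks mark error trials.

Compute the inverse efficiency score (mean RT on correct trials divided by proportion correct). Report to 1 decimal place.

Correct trials (n=6): 456, 417, 365, 419, 337, 301
Mean correct RT = 2295/6 = 382.5000 ms
Proportion correct = 6/8
IES = 382.5000 / (6/8) = 510.000 ms

510.0 ms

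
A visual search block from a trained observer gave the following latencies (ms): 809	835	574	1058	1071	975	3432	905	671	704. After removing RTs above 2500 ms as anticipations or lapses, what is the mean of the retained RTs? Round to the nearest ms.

845 ms

Excluded: 3432
Retained (n=9): Σ = 7602
Mean = 7602/9 = 844.6667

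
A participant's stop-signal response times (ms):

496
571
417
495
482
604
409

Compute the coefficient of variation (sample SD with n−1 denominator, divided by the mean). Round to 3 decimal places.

n = 7, Σ = 3474, M = 496.2857
Σ(x−M)² = 31295.429; s = √(31295.429/6) = 72.2212
CV = 72.2212 / 496.2857 = 0.14552

0.146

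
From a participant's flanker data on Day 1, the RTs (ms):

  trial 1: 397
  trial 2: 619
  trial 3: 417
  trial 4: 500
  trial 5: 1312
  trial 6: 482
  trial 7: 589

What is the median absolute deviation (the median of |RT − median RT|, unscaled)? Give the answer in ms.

89 ms

Sorted: 397, 417, 482, 500, 589, 619, 1312 → median = 500
|x − 500|: 103, 119, 83, 0, 812, 18, 89
Sorted deviations: 0, 18, 83, 89, 103, 119, 812 → MAD = 89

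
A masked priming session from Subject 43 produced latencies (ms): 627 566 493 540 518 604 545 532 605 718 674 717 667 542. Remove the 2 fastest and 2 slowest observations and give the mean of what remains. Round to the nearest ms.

Sorted: 493, 518, 532, 540, 542, 545, 566, 604, 605, 627, 667, 674, 717, 718
Drop lowest 2 (493, 518) and highest 2 (717, 718)
Remaining (n=10): Σ = 5902, mean = 5902/10 = 590.200

590 ms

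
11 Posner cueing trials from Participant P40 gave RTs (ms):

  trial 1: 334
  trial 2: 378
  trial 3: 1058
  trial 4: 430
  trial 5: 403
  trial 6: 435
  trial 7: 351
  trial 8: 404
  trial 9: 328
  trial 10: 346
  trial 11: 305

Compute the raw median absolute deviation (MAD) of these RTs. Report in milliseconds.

44 ms

Sorted: 305, 328, 334, 346, 351, 378, 403, 404, 430, 435, 1058 → median = 378
|x − 378|: 44, 0, 680, 52, 25, 57, 27, 26, 50, 32, 73
Sorted deviations: 0, 25, 26, 27, 32, 44, 50, 52, 57, 73, 680 → MAD = 44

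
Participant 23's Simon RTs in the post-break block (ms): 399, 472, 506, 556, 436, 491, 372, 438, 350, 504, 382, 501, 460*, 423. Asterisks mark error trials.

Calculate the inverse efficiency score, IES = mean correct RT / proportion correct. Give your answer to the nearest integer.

483 ms

Correct trials (n=13): 399, 472, 506, 556, 436, 491, 372, 438, 350, 504, 382, 501, 423
Mean correct RT = 5830/13 = 448.4615 ms
Proportion correct = 13/14
IES = 448.4615 / (13/14) = 482.959 ms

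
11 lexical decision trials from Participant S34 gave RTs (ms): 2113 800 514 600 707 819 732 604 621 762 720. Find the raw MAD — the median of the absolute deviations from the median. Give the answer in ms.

Sorted: 514, 600, 604, 621, 707, 720, 732, 762, 800, 819, 2113 → median = 720
|x − 720|: 1393, 80, 206, 120, 13, 99, 12, 116, 99, 42, 0
Sorted deviations: 0, 12, 13, 42, 80, 99, 99, 116, 120, 206, 1393 → MAD = 99

99 ms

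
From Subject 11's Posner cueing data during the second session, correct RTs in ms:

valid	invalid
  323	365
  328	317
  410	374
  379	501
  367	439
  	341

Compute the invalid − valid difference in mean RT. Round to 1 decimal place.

28.1 ms

M(valid) = 1807/5 = 361.400
M(invalid) = 2337/6 = 389.500
Difference = 389.500 − 361.400 = 28.100 ms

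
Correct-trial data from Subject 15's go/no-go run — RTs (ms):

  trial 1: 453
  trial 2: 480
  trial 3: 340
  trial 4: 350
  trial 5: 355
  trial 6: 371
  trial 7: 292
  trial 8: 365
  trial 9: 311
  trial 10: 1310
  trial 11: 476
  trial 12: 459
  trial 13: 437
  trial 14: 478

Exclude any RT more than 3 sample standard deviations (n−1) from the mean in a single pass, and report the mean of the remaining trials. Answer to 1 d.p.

397.5 ms

n = 14, ΣRT = 6477, M = 462.643
Σ(x−M)² = 828857.21; s = √(828857.21/13) = 252.504
Cutoffs: 462.643 ± 3·252.504 → [-294.9, 1220.2]
Outside: 1310 → excluded.
Retained (n=13): Σ = 5167, mean = 5167/13 = 397.462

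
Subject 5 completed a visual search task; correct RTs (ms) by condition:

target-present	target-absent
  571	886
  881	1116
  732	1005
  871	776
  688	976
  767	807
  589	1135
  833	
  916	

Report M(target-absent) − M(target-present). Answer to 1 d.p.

M(target-present) = 6848/9 = 760.889
M(target-absent) = 6701/7 = 957.286
Difference = 957.286 − 760.889 = 196.397 ms

196.4 ms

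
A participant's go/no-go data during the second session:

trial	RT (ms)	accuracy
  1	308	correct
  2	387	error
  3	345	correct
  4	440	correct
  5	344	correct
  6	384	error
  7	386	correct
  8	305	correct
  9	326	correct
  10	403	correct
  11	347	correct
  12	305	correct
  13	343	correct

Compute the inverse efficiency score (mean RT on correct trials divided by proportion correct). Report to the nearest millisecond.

414 ms

Correct trials (n=11): 308, 345, 440, 344, 386, 305, 326, 403, 347, 305, 343
Mean correct RT = 3852/11 = 350.1818 ms
Proportion correct = 11/13
IES = 350.1818 / (11/13) = 413.851 ms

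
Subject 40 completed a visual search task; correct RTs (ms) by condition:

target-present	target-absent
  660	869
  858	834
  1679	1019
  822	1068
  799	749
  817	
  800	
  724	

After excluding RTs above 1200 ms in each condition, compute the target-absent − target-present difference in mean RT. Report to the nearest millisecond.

target-present: exclude 1679
M(target-present) = 5480/7 = 782.857
M(target-absent) = 4539/5 = 907.800
Difference = 907.800 − 782.857 = 124.943 ms

125 ms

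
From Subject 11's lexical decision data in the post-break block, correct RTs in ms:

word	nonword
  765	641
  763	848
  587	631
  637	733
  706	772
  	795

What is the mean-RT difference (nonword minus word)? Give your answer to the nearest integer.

45 ms

M(word) = 3458/5 = 691.600
M(nonword) = 4420/6 = 736.667
Difference = 736.667 − 691.600 = 45.067 ms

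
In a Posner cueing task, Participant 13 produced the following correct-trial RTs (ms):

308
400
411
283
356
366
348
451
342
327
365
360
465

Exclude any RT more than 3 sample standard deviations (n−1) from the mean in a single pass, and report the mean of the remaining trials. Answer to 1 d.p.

n = 13, ΣRT = 4782, M = 367.846
Σ(x−M)² = 32973.69; s = √(32973.69/12) = 52.420
Cutoffs: 367.846 ± 3·52.420 → [210.6, 525.1]
No RTs fall outside the cutoffs; all 13 retained. Mean = 4782/13 = 367.846

367.8 ms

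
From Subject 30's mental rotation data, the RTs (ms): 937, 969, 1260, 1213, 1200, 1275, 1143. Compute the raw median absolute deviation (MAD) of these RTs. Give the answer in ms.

Sorted: 937, 969, 1143, 1200, 1213, 1260, 1275 → median = 1200
|x − 1200|: 263, 231, 60, 13, 0, 75, 57
Sorted deviations: 0, 13, 57, 60, 75, 231, 263 → MAD = 60

60 ms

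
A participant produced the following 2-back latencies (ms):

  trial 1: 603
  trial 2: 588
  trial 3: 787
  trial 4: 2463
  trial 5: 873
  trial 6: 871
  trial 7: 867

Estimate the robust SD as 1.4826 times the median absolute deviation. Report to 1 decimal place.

Sorted: 588, 603, 787, 867, 871, 873, 2463 → median = 867
|x − 867| sorted: 0, 4, 6, 80, 264, 279, 1596 → MAD = 80
Robust SD ≈ 1.4826 × 80 = 118.608

118.6 ms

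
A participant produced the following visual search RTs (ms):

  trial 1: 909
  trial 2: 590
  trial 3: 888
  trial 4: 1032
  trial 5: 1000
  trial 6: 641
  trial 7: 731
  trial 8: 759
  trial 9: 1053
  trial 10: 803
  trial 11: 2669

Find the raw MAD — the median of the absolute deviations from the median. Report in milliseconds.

144 ms

Sorted: 590, 641, 731, 759, 803, 888, 909, 1000, 1032, 1053, 2669 → median = 888
|x − 888|: 21, 298, 0, 144, 112, 247, 157, 129, 165, 85, 1781
Sorted deviations: 0, 21, 85, 112, 129, 144, 157, 165, 247, 298, 1781 → MAD = 144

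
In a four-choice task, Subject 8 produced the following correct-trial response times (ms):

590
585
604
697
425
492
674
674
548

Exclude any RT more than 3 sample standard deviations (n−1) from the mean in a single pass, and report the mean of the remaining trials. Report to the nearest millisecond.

588 ms

n = 9, ΣRT = 5289, M = 587.667
Σ(x−M)² = 64326.00; s = √(64326.00/8) = 89.670
Cutoffs: 587.667 ± 3·89.670 → [318.7, 856.7]
No RTs fall outside the cutoffs; all 9 retained. Mean = 5289/9 = 587.667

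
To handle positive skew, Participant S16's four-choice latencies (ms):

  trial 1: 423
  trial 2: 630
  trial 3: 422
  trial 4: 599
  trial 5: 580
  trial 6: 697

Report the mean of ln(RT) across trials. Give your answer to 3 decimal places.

6.307

ln(RT): 6.0474, 6.4457, 6.0450, 6.3953, 6.3630, 6.5468
Σ ln(RT) = 37.8432
Mean = 37.8432/6 = 6.30720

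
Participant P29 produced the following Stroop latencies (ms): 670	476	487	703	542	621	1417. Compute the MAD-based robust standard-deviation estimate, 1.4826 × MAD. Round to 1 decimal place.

121.6 ms

Sorted: 476, 487, 542, 621, 670, 703, 1417 → median = 621
|x − 621| sorted: 0, 49, 79, 82, 134, 145, 796 → MAD = 82
Robust SD ≈ 1.4826 × 82 = 121.573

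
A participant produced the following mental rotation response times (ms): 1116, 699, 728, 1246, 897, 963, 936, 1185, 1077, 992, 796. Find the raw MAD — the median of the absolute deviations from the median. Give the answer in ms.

153 ms

Sorted: 699, 728, 796, 897, 936, 963, 992, 1077, 1116, 1185, 1246 → median = 963
|x − 963|: 153, 264, 235, 283, 66, 0, 27, 222, 114, 29, 167
Sorted deviations: 0, 27, 29, 66, 114, 153, 167, 222, 235, 264, 283 → MAD = 153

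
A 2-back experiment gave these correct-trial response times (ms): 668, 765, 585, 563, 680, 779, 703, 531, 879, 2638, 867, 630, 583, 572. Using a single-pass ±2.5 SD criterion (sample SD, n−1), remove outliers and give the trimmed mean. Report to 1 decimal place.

677.3 ms

n = 14, ΣRT = 11443, M = 817.357
Σ(x−M)² = 3730383.21; s = √(3730383.21/13) = 535.680
Cutoffs: 817.357 ± 2.5·535.680 → [-521.8, 2156.6]
Outside: 2638 → excluded.
Retained (n=13): Σ = 8805, mean = 8805/13 = 677.308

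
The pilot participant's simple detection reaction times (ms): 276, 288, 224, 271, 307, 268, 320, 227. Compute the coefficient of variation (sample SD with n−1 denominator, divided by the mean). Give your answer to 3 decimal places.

n = 8, Σ = 2181, M = 272.6250
Σ(x−M)² = 8143.875; s = √(8143.875/7) = 34.1088
CV = 34.1088 / 272.6250 = 0.12511

0.125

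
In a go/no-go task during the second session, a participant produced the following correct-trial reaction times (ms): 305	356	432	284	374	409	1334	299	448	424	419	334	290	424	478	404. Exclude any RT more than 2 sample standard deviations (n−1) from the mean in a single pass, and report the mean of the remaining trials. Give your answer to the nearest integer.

n = 16, ΣRT = 7014, M = 438.375
Σ(x−M)² = 911565.75; s = √(911565.75/15) = 246.518
Cutoffs: 438.375 ± 2·246.518 → [-54.7, 931.4]
Outside: 1334 → excluded.
Retained (n=15): Σ = 5680, mean = 5680/15 = 378.667

379 ms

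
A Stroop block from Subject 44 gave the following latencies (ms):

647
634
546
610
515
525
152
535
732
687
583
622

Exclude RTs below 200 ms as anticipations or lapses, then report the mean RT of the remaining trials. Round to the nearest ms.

603 ms

Excluded: 152
Retained (n=11): Σ = 6636
Mean = 6636/11 = 603.2727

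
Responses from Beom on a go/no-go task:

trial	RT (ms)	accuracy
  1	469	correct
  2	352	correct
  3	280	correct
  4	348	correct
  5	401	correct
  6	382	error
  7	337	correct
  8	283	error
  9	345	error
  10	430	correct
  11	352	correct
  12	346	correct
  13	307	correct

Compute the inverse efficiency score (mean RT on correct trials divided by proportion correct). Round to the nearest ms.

Correct trials (n=10): 469, 352, 280, 348, 401, 337, 430, 352, 346, 307
Mean correct RT = 3622/10 = 362.2000 ms
Proportion correct = 10/13
IES = 362.2000 / (10/13) = 470.860 ms

471 ms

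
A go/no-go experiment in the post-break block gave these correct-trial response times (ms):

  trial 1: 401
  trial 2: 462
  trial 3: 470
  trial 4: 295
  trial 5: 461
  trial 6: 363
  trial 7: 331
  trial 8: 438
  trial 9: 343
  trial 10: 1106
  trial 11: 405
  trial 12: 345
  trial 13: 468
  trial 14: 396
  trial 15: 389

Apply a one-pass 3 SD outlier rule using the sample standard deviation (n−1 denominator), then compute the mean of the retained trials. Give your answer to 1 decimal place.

n = 15, ΣRT = 6673, M = 444.867
Σ(x−M)² = 510365.73; s = √(510365.73/14) = 190.931
Cutoffs: 444.867 ± 3·190.931 → [-127.9, 1017.7]
Outside: 1106 → excluded.
Retained (n=14): Σ = 5567, mean = 5567/14 = 397.643

397.6 ms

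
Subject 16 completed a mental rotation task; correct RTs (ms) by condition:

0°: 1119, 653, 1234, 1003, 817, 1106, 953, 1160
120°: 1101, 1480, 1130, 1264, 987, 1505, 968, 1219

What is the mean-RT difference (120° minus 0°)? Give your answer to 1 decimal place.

M(0°) = 8045/8 = 1005.625
M(120°) = 9654/8 = 1206.750
Difference = 1206.750 − 1005.625 = 201.125 ms

201.1 ms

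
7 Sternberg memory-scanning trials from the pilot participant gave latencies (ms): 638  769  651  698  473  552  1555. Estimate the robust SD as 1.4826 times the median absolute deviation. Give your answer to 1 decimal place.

Sorted: 473, 552, 638, 651, 698, 769, 1555 → median = 651
|x − 651| sorted: 0, 13, 47, 99, 118, 178, 904 → MAD = 99
Robust SD ≈ 1.4826 × 99 = 146.777

146.8 ms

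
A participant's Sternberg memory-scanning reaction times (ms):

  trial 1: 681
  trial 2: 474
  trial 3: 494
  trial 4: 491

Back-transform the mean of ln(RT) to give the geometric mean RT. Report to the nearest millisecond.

ln(RT): 6.5236, 6.1612, 6.2025, 6.1964
Mean ln(RT) = 25.0837/4 = 6.27094
Geometric mean = exp(6.27094) = 528.97 ms

529 ms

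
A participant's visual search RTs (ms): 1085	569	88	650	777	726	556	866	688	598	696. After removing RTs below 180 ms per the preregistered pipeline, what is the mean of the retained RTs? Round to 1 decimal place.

721.1 ms

Excluded: 88
Retained (n=10): Σ = 7211
Mean = 7211/10 = 721.1000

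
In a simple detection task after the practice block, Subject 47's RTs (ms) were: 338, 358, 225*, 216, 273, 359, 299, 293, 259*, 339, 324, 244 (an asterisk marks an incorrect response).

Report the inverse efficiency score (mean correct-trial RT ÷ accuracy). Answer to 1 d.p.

Correct trials (n=10): 338, 358, 216, 273, 359, 299, 293, 339, 324, 244
Mean correct RT = 3043/10 = 304.3000 ms
Proportion correct = 10/12
IES = 304.3000 / (10/12) = 365.160 ms

365.2 ms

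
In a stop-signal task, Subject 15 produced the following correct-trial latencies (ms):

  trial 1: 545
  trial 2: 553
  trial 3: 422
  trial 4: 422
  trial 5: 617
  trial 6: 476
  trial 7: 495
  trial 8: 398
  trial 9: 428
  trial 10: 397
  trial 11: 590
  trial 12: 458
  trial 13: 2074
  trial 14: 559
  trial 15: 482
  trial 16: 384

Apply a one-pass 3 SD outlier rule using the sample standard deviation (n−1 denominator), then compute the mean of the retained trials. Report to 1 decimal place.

n = 16, ΣRT = 9300, M = 581.250
Σ(x−M)² = 2456465.00; s = √(2456465.00/15) = 404.678
Cutoffs: 581.250 ± 3·404.678 → [-632.8, 1795.3]
Outside: 2074 → excluded.
Retained (n=15): Σ = 7226, mean = 7226/15 = 481.733

481.7 ms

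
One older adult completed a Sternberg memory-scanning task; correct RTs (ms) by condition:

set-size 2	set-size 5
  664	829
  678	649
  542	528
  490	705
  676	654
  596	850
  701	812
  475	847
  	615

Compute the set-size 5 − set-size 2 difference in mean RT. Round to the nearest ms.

118 ms

M(set-size 2) = 4822/8 = 602.750
M(set-size 5) = 6489/9 = 721.000
Difference = 721.000 − 602.750 = 118.250 ms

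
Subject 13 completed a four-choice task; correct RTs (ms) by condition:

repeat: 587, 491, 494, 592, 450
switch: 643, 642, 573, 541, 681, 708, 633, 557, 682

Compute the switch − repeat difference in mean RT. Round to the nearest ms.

106 ms

M(repeat) = 2614/5 = 522.800
M(switch) = 5660/9 = 628.889
Difference = 628.889 − 522.800 = 106.089 ms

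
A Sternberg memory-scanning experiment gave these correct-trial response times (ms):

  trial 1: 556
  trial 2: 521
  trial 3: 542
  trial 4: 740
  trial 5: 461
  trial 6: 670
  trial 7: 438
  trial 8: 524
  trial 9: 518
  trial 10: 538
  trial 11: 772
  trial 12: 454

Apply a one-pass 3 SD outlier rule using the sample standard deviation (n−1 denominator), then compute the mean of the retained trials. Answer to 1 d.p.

561.2 ms

n = 12, ΣRT = 6734, M = 561.167
Σ(x−M)² = 130753.67; s = √(130753.67/11) = 109.026
Cutoffs: 561.167 ± 3·109.026 → [234.1, 888.2]
No RTs fall outside the cutoffs; all 12 retained. Mean = 6734/12 = 561.167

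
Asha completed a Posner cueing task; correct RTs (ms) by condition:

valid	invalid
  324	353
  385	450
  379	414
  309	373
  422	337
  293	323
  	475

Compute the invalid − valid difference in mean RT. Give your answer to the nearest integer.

M(valid) = 2112/6 = 352.000
M(invalid) = 2725/7 = 389.286
Difference = 389.286 − 352.000 = 37.286 ms

37 ms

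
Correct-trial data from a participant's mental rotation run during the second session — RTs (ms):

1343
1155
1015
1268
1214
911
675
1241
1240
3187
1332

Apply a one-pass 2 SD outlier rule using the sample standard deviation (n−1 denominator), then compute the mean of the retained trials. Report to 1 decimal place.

1139.4 ms

n = 11, ΣRT = 14581, M = 1325.545
Σ(x−M)² = 4216160.73; s = √(4216160.73/10) = 649.320
Cutoffs: 1325.545 ± 2·649.320 → [26.9, 2624.2]
Outside: 3187 → excluded.
Retained (n=10): Σ = 11394, mean = 11394/10 = 1139.400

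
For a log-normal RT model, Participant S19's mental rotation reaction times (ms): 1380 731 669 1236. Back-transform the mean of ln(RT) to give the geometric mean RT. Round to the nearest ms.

ln(RT): 7.2298, 6.5944, 6.5058, 7.1196
Mean ln(RT) = 27.4497/4 = 6.86242
Geometric mean = exp(6.86242) = 955.68 ms

956 ms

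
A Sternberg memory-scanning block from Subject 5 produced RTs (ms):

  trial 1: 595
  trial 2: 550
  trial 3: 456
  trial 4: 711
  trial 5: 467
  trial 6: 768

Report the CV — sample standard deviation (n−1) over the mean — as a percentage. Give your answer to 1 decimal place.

n = 6, Σ = 3547, M = 591.1667
Σ(x−M)² = 81026.833; s = √(81026.833/5) = 127.3003
CV = 127.3003 / 591.1667 = 0.21534 = 21.534%

21.5%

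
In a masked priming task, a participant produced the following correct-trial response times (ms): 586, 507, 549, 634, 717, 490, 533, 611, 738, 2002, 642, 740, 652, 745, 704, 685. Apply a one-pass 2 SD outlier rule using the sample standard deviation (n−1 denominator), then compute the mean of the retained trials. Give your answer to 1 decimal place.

n = 16, ΣRT = 11535, M = 720.938
Σ(x−M)² = 1856768.94; s = √(1856768.94/15) = 351.830
Cutoffs: 720.938 ± 2·351.830 → [17.3, 1424.6]
Outside: 2002 → excluded.
Retained (n=15): Σ = 9533, mean = 9533/15 = 635.533

635.5 ms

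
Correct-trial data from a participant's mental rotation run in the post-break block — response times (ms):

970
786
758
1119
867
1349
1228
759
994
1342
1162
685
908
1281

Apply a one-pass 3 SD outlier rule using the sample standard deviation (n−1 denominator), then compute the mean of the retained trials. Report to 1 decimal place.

n = 14, ΣRT = 14208, M = 1014.857
Σ(x−M)² = 695779.71; s = √(695779.71/13) = 231.347
Cutoffs: 1014.857 ± 3·231.347 → [320.8, 1708.9]
No RTs fall outside the cutoffs; all 14 retained. Mean = 14208/14 = 1014.857

1014.9 ms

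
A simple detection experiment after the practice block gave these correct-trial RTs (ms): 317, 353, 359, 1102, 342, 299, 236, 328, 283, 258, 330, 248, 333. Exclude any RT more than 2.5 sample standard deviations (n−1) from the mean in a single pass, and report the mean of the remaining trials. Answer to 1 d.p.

307.2 ms

n = 13, ΣRT = 4788, M = 368.308
Σ(x−M)² = 602516.77; s = √(602516.77/12) = 224.075
Cutoffs: 368.308 ± 2.5·224.075 → [-191.9, 928.5]
Outside: 1102 → excluded.
Retained (n=12): Σ = 3686, mean = 3686/12 = 307.167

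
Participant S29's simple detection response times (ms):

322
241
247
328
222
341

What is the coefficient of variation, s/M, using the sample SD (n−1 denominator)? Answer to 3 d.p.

n = 6, Σ = 1701, M = 283.5000
Σ(x−M)² = 13689.500; s = √(13689.500/5) = 52.3249
CV = 52.3249 / 283.5000 = 0.18457

0.185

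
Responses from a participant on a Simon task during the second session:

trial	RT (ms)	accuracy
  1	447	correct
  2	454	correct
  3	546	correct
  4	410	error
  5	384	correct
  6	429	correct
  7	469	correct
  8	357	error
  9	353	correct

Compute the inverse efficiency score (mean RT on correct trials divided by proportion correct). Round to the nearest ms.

566 ms

Correct trials (n=7): 447, 454, 546, 384, 429, 469, 353
Mean correct RT = 3082/7 = 440.2857 ms
Proportion correct = 7/9
IES = 440.2857 / (7/9) = 566.082 ms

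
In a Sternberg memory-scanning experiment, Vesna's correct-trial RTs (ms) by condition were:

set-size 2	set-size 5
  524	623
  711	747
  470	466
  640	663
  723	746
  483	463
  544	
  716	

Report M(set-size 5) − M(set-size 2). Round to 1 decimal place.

M(set-size 2) = 4811/8 = 601.375
M(set-size 5) = 3708/6 = 618.000
Difference = 618.000 − 601.375 = 16.625 ms

16.6 ms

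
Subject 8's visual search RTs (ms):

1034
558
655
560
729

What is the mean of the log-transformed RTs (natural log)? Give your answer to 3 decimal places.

ln(RT): 6.9412, 6.3244, 6.4846, 6.3279, 6.5917
Σ ln(RT) = 32.6698
Mean = 32.6698/5 = 6.53396

6.534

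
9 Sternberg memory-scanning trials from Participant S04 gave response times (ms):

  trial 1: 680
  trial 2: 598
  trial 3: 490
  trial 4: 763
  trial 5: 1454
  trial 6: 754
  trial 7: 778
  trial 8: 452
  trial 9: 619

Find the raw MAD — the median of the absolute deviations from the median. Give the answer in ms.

83 ms

Sorted: 452, 490, 598, 619, 680, 754, 763, 778, 1454 → median = 680
|x − 680|: 0, 82, 190, 83, 774, 74, 98, 228, 61
Sorted deviations: 0, 61, 74, 82, 83, 98, 190, 228, 774 → MAD = 83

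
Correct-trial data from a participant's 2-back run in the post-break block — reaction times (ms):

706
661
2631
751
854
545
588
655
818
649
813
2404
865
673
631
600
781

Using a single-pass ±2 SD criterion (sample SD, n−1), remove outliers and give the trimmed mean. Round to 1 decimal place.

n = 17, ΣRT = 15625, M = 919.118
Σ(x−M)² = 5961201.76; s = √(5961201.76/16) = 610.389
Cutoffs: 919.118 ± 2·610.389 → [-301.7, 2139.9]
Outside: 2404, 2631 → excluded.
Retained (n=15): Σ = 10590, mean = 10590/15 = 706.000

706.0 ms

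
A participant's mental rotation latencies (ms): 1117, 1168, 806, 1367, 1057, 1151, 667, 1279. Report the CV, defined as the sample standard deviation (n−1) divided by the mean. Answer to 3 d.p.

0.217

n = 8, Σ = 8612, M = 1076.5000
Σ(x−M)² = 382200.000; s = √(382200.000/7) = 233.6664
CV = 233.6664 / 1076.5000 = 0.21706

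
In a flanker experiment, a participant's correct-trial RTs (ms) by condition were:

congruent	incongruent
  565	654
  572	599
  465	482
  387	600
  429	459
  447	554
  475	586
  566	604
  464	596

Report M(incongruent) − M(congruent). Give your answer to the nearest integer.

85 ms

M(congruent) = 4370/9 = 485.556
M(incongruent) = 5134/9 = 570.444
Difference = 570.444 − 485.556 = 84.889 ms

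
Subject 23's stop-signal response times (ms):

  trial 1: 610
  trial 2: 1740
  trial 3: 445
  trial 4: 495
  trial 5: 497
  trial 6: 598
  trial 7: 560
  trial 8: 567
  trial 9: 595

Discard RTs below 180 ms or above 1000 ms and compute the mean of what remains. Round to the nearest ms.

546 ms

Excluded: 1740
Retained (n=8): Σ = 4367
Mean = 4367/8 = 545.8750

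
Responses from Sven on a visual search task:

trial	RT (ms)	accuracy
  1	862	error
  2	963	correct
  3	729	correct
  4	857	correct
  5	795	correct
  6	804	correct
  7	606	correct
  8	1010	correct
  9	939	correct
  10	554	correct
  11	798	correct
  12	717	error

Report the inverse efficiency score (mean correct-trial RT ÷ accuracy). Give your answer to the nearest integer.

967 ms

Correct trials (n=10): 963, 729, 857, 795, 804, 606, 1010, 939, 554, 798
Mean correct RT = 8055/10 = 805.5000 ms
Proportion correct = 10/12
IES = 805.5000 / (10/12) = 966.600 ms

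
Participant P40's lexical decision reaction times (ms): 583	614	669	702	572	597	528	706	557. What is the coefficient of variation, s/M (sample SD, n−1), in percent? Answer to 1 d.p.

10.4%

n = 9, Σ = 5528, M = 614.2222
Σ(x−M)² = 32891.556; s = √(32891.556/8) = 64.1205
CV = 64.1205 / 614.2222 = 0.10439 = 10.439%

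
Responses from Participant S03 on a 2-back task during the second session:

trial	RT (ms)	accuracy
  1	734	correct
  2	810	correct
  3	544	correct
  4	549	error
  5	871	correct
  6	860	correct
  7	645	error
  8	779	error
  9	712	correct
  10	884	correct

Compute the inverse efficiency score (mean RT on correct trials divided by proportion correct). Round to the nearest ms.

1105 ms

Correct trials (n=7): 734, 810, 544, 871, 860, 712, 884
Mean correct RT = 5415/7 = 773.5714 ms
Proportion correct = 7/10
IES = 773.5714 / (7/10) = 1105.102 ms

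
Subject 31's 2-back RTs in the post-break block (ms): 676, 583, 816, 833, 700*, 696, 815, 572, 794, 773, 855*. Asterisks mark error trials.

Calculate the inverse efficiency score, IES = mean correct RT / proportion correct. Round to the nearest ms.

891 ms

Correct trials (n=9): 676, 583, 816, 833, 696, 815, 572, 794, 773
Mean correct RT = 6558/9 = 728.6667 ms
Proportion correct = 9/11
IES = 728.6667 / (9/11) = 890.593 ms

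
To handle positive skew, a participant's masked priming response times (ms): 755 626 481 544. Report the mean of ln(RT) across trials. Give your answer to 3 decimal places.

ln(RT): 6.6267, 6.4394, 6.1759, 6.2989
Σ ln(RT) = 25.5409
Mean = 25.5409/4 = 6.38522

6.385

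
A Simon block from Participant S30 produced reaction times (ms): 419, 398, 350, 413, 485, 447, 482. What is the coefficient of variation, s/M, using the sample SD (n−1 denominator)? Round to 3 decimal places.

n = 7, Σ = 2994, M = 427.7143
Σ(x−M)² = 13815.429; s = √(13815.429/6) = 47.9851
CV = 47.9851 / 427.7143 = 0.11219

0.112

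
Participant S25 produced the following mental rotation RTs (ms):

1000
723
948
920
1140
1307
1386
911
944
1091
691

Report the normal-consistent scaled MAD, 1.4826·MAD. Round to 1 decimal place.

212.0 ms

Sorted: 691, 723, 911, 920, 944, 948, 1000, 1091, 1140, 1307, 1386 → median = 948
|x − 948| sorted: 0, 4, 28, 37, 52, 143, 192, 225, 257, 359, 438 → MAD = 143
Robust SD ≈ 1.4826 × 143 = 212.012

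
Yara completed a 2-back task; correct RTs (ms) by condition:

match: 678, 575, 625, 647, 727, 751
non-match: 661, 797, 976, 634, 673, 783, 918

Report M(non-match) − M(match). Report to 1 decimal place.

110.3 ms

M(match) = 4003/6 = 667.167
M(non-match) = 5442/7 = 777.429
Difference = 777.429 − 667.167 = 110.262 ms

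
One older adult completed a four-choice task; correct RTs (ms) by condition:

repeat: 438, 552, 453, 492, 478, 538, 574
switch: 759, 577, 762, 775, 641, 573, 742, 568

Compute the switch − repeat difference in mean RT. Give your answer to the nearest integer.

M(repeat) = 3525/7 = 503.571
M(switch) = 5397/8 = 674.625
Difference = 674.625 − 503.571 = 171.054 ms

171 ms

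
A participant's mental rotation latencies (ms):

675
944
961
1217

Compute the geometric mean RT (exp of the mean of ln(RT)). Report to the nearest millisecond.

929 ms

ln(RT): 6.5147, 6.8501, 6.8680, 7.1041
Mean ln(RT) = 27.3370/4 = 6.83424
Geometric mean = exp(6.83424) = 929.12 ms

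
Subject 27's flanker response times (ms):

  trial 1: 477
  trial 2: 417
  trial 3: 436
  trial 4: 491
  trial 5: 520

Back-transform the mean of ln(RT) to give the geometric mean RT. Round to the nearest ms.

ln(RT): 6.1675, 6.0331, 6.0776, 6.1964, 6.2538
Mean ln(RT) = 30.7285/5 = 6.14570
Geometric mean = exp(6.14570) = 466.71 ms

467 ms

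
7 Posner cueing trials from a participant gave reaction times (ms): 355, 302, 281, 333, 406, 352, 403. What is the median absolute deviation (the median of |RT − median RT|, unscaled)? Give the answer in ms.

Sorted: 281, 302, 333, 352, 355, 403, 406 → median = 352
|x − 352|: 3, 50, 71, 19, 54, 0, 51
Sorted deviations: 0, 3, 19, 50, 51, 54, 71 → MAD = 50

50 ms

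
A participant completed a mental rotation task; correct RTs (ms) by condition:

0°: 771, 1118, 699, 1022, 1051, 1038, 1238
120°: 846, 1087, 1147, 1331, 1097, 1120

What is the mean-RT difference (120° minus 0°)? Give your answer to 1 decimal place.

M(0°) = 6937/7 = 991.000
M(120°) = 6628/6 = 1104.667
Difference = 1104.667 − 991.000 = 113.667 ms

113.7 ms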